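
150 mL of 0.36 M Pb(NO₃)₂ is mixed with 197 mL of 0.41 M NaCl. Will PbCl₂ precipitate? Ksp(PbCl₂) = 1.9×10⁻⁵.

Total volume after mixing = 150 + 197 = 347 mL.
[Pb²⁺] = (0.36)(150)/347 = 0.16 M
[Cl⁻] = (0.41)(197)/347 = 0.23 M
Q = [Pb²⁺][Cl⁻]^2 = 8.4×10⁻³
Since Q (8.4×10⁻³) exceeds Ksp (1.9×10⁻⁵), PbCl₂ will precipitate.

Yes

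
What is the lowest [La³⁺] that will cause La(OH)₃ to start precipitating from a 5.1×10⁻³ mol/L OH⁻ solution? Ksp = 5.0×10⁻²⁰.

3.8×10⁻¹³ M

Precipitation of each salt begins when its ion product equals Ksp.
La(OH)₃(s) ⇌ La³⁺(aq) + 3 OH⁻(aq)
Ksp = [La³⁺][OH⁻]^3 = [La³⁺](5.1×10⁻³)^3
[La³⁺] = 5.0×10⁻²⁰ / (5.1×10⁻³)^3 = 3.8×10⁻¹³
[La³⁺] = 3.8×10⁻¹³ mol/L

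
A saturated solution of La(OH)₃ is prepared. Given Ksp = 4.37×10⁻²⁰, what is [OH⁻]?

La(OH)₃(s) ⇌ La³⁺(aq) + 3 OH⁻(aq)
If s mol/L of La(OH)₃ dissolves, [La³⁺] = s and [OH⁻] = 3s.
Ksp = [La³⁺][OH⁻]^3 = s · (3s)^3 = 27s^4 = 4.37×10⁻²⁰
s = 6.34×10⁻⁶ mol/L
[OH⁻] = 3s = 1.90×10⁻⁵ mol/L

1.90×10⁻⁵ M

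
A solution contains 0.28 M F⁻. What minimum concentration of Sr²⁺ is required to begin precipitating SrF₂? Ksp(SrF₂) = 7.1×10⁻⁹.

9.1×10⁻⁸ M

Each salt precipitates once Q = Ksp for that salt.
SrF₂(s) ⇌ Sr²⁺(aq) + 2 F⁻(aq)
Ksp = [Sr²⁺][F⁻]^2 = [Sr²⁺](0.28)^2
[Sr²⁺] = 7.1×10⁻⁹ / (0.28)^2 = 9.1×10⁻⁸
[Sr²⁺] = 9.1×10⁻⁸ M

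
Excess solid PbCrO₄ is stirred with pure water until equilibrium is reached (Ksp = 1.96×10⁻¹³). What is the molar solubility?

4.43×10⁻⁷ M

PbCrO₄(s) ⇌ Pb²⁺(aq) + CrO₄²⁻(aq)
With molar solubility s: [Pb²⁺] = s, [CrO₄²⁻] = s.
Ksp = [Pb²⁺][CrO₄²⁻] = s · s = s^2
s^2 = 1.96×10⁻¹³
s = (1.96×10⁻¹³)^(1/2) = 4.43×10⁻⁷ mol L⁻¹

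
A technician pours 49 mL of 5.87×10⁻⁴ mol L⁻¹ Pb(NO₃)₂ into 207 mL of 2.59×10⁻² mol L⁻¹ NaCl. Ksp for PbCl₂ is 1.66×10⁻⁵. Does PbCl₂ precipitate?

No

The combined volume is 256 mL.
[Pb²⁺] = (5.87×10⁻⁴)(49)/256 = 1.12×10⁻⁴ mol L⁻¹
[Cl⁻] = (2.59×10⁻²)(207)/256 = 2.09×10⁻² mol L⁻¹
Q = [Pb²⁺][Cl⁻]^2 = 4.93×10⁻⁸
Q < Ksp (4.93×10⁻⁸ vs 1.66×10⁻⁵); the solution remains unsaturated and no precipitate forms.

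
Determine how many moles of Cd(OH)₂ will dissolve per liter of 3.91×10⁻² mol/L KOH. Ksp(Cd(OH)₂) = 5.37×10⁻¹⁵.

Cd(OH)₂(s) ⇌ Cd²⁺(aq) + 2 OH⁻(aq)
The solution already contains OH⁻ at 3.91×10⁻² mol/L. Let s be the molar solubility of Cd(OH)₂.
[OH⁻] ≈ 3.91×10⁻² mol/L (common ion dominates); [Cd²⁺] = s.
Ksp = [Cd²⁺][OH⁻]^2 = s(3.91×10⁻²)^2
s = 5.37×10⁻¹⁵ / (3.91×10⁻²)^2 = 3.51×10⁻¹²
s = 3.51×10⁻¹² mol/L

3.51×10⁻¹² M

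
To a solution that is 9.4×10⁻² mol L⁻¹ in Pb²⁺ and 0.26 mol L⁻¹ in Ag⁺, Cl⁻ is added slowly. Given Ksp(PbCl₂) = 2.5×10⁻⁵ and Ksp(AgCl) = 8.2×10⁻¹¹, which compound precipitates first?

AgCl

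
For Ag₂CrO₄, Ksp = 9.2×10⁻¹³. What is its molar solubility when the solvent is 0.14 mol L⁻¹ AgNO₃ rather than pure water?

4.7×10⁻¹¹ M

Ag₂CrO₄(s) ⇌ 2 Ag⁺(aq) + CrO₄²⁻(aq)
Ag⁺ is already present at 0.14 mol L⁻¹. If s mol/L of Ag₂CrO₄ dissolves, [CrO₄²⁻] = s while [Ag⁺] ≈ 0.14 mol L⁻¹.
Ksp = [Ag⁺]^2[CrO₄²⁻] = (0.14)^2s
s = 9.2×10⁻¹³ / (0.14)^2 = 4.7×10⁻¹¹
s = 4.7×10⁻¹¹ mol L⁻¹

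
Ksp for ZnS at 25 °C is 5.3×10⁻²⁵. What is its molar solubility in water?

7.3×10⁻¹³ M

ZnS(s) ⇌ Zn²⁺(aq) + S²⁻(aq)
If s mol/L of ZnS dissolves, [Zn²⁺] = s and [S²⁻] = s.
Ksp = [Zn²⁺][S²⁻] = s · s = s^2
s^2 = 5.3×10⁻²⁵
Taking the 2nd root, s = 7.3×10⁻¹³ mol L⁻¹.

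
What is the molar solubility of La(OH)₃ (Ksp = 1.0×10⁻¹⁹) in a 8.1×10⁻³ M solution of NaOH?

La(OH)₃(s) ⇌ La³⁺(aq) + 3 OH⁻(aq)
OH⁻ is already present at 8.1×10⁻³ M. If s mol/L of La(OH)₃ dissolves, [La³⁺] = s while [OH⁻] ≈ 8.1×10⁻³ M.
Ksp = [La³⁺][OH⁻]^3 = s(8.1×10⁻³)^3
s = 1.0×10⁻¹⁹ / (8.1×10⁻³)^3 = 1.9×10⁻¹³
s = 1.9×10⁻¹³ M

1.9×10⁻¹³ M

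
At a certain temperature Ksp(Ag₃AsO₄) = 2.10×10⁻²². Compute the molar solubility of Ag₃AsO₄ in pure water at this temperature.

Ag₃AsO₄(s) ⇌ 3 Ag⁺(aq) + AsO₄³⁻(aq)
If s mol/L of Ag₃AsO₄ dissolves, [Ag⁺] = 3s and [AsO₄³⁻] = s.
Ksp = [Ag⁺]^3[AsO₄³⁻] = (3s)^3 · s = 27s^4
27s^4 = 2.10×10⁻²²  ⇒  s^4 = 7.78×10⁻²⁴
s = 1.67×10⁻⁶ M

1.67×10⁻⁶ M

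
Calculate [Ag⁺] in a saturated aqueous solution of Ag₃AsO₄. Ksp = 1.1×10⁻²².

Ag₃AsO₄(s) ⇌ 3 Ag⁺(aq) + AsO₄³⁻(aq)
Call the molar solubility s, so that [Ag⁺] = 3s and [AsO₄³⁻] = s.
Ksp = [Ag⁺]^3[AsO₄³⁻] = (3s)^3 · s = 27s^4 = 1.1×10⁻²²
s = 1.4×10⁻⁶ M
[Ag⁺] = 3s = 4.3×10⁻⁶ M

4.3×10⁻⁶ M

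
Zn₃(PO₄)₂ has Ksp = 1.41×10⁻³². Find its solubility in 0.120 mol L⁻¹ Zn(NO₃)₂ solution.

1.43×10⁻¹⁵ M

Zn₃(PO₄)₂(s) ⇌ 3 Zn²⁺(aq) + 2 PO₄³⁻(aq)
Zn²⁺ is already present at 0.120 mol L⁻¹. If s mol/L of Zn₃(PO₄)₂ dissolves, [PO₄³⁻] = 2s while [Zn²⁺] ≈ 0.120 mol L⁻¹.
Ksp = [Zn²⁺]^3[PO₄³⁻]^2 = (0.120)^3(2s)^2
(2s)^2 = 1.41×10⁻³² / (0.120)^3 = 8.16×10⁻³⁰
s = 1.43×10⁻¹⁵ mol L⁻¹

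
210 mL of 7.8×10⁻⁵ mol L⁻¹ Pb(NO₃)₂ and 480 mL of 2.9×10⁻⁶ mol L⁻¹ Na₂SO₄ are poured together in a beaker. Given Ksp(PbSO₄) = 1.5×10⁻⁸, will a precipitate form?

No

After mixing, V = 210 mL + 480 mL = 690 mL.
[Pb²⁺] = (7.8×10⁻⁵)(210)/690 = 2.4×10⁻⁵ mol L⁻¹
[SO₄²⁻] = (2.9×10⁻⁶)(480)/690 = 2.0×10⁻⁶ mol L⁻¹
Q = [Pb²⁺][SO₄²⁻] = 4.8×10⁻¹¹
Since Q (4.8×10⁻¹¹) is less than Ksp (1.5×10⁻⁸), no PbSO₄ precipitates.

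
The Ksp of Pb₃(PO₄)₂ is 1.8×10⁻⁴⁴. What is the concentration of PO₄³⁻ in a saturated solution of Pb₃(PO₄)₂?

1.4×10⁻⁹ M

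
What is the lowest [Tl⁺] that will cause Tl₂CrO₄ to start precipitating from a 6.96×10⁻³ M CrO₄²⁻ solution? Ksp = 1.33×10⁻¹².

1.38×10⁻⁵ M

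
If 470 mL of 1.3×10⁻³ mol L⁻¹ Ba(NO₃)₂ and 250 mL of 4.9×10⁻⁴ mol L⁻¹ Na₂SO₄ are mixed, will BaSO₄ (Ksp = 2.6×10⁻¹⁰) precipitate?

Total volume after mixing = 470 + 250 = 720 mL.
[Ba²⁺] = (1.3×10⁻³)(470)/720 = 8.5×10⁻⁴ mol L⁻¹
[SO₄²⁻] = (4.9×10⁻⁴)(250)/720 = 1.7×10⁻⁴ mol L⁻¹
Q = [Ba²⁺][SO₄²⁻] = 1.4×10⁻⁷
Q = 1.4×10⁻⁷ > Ksp = 2.6×10⁻¹⁰, so the solution is supersaturated and BaSO₄ precipitates.

Yes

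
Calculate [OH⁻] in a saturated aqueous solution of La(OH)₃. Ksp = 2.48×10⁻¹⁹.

La(OH)₃(s) ⇌ La³⁺(aq) + 3 OH⁻(aq)
With molar solubility s: [La³⁺] = s, [OH⁻] = 3s.
Ksp = [La³⁺][OH⁻]^3 = s · (3s)^3 = 27s^4 = 2.48×10⁻¹⁹
s = 9.79×10⁻⁶ M
[OH⁻] = 3s = 2.94×10⁻⁵ M

2.94×10⁻⁵ M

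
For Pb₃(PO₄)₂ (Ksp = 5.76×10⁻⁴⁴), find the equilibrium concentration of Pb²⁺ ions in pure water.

Pb₃(PO₄)₂(s) ⇌ 3 Pb²⁺(aq) + 2 PO₄³⁻(aq)
If s mol/L of Pb₃(PO₄)₂ dissolves, [Pb²⁺] = 3s and [PO₄³⁻] = 2s.
Ksp = [Pb²⁺]^3[PO₄³⁻]^2 = (3s)^3 · (2s)^2 = 108s^5 = 5.76×10⁻⁴⁴
s = 8.82×10⁻¹⁰ mol/L
[Pb²⁺] = 3s = 2.65×10⁻⁹ mol/L

2.65×10⁻⁹ M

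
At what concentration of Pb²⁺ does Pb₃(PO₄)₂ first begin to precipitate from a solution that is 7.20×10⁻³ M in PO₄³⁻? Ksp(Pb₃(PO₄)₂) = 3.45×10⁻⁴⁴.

8.73×10⁻¹⁴ M

Precipitation begins when Q = Ksp.
Pb₃(PO₄)₂(s) ⇌ 3 Pb²⁺(aq) + 2 PO₄³⁻(aq)
Ksp = [Pb²⁺]^3[PO₄³⁻]^2 = [Pb²⁺]^3(7.20×10⁻³)^2
[Pb²⁺]^3 = 3.45×10⁻⁴⁴ / (7.20×10⁻³)^2 = 6.66×10⁻⁴⁰
[Pb²⁺] = 8.73×10⁻¹⁴ M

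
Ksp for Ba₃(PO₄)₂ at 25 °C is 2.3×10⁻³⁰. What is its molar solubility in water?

4.6×10⁻⁷ M

Ba₃(PO₄)₂(s) ⇌ 3 Ba²⁺(aq) + 2 PO₄³⁻(aq)
If s mol/L of Ba₃(PO₄)₂ dissolves, [Ba²⁺] = 3s and [PO₄³⁻] = 2s.
Ksp = [Ba²⁺]^3[PO₄³⁻]^2 = (3s)^3 · (2s)^2 = 108s^5
108s^5 = 2.3×10⁻³⁰  ⇒  s^5 = 2.1×10⁻³²
s = (2.1×10⁻³²)^(1/5) = 4.6×10⁻⁷ mol L⁻¹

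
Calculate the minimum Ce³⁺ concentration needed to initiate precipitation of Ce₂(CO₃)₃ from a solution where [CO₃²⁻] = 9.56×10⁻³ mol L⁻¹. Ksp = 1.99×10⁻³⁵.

The threshold for precipitation is Q = Ksp.
Ce₂(CO₃)₃(s) ⇌ 2 Ce³⁺(aq) + 3 CO₃²⁻(aq)
Ksp = [Ce³⁺]^2[CO₃²⁻]^3 = [Ce³⁺]^2(9.56×10⁻³)^3
[Ce³⁺]^2 = 1.99×10⁻³⁵ / (9.56×10⁻³)^3 = 2.28×10⁻²⁹
[Ce³⁺] = 4.77×10⁻¹⁵ mol L⁻¹

4.77×10⁻¹⁵ M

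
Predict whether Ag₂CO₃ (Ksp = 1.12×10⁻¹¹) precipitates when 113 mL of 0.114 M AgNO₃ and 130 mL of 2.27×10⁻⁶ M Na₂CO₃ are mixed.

The combined volume is 243 mL.
[Ag⁺] = (0.114)(113)/243 = 5.30×10⁻² M
[CO₃²⁻] = (2.27×10⁻⁶)(130)/243 = 1.21×10⁻⁶ M
Q = [Ag⁺]^2[CO₃²⁻] = 3.41×10⁻⁹
Q = 3.41×10⁻⁹ > Ksp = 1.12×10⁻¹¹, so the solution is supersaturated and Ag₂CO₃ precipitates.

Yes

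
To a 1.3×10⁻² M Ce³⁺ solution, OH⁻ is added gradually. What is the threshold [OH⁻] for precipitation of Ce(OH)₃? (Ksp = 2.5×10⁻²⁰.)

1.2×10⁻⁶ M

A salt starts to precipitate once the ion product Q reaches its Ksp.
Ce(OH)₃(s) ⇌ Ce³⁺(aq) + 3 OH⁻(aq)
Ksp = [Ce³⁺][OH⁻]^3 = [OH⁻]^3(1.3×10⁻²)
[OH⁻]^3 = 2.5×10⁻²⁰ / (1.3×10⁻²) = 1.9×10⁻¹⁸
[OH⁻] = 1.2×10⁻⁶ M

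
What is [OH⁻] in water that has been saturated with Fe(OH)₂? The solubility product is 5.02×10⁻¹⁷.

Fe(OH)₂(s) ⇌ Fe²⁺(aq) + 2 OH⁻(aq)
For each mole of Fe(OH)₂ that dissolves per liter, [Fe²⁺] = s and [OH⁻] = 2s; let s denote this solubility.
Ksp = [Fe²⁺][OH⁻]^2 = s · (2s)^2 = 4s^3 = 5.02×10⁻¹⁷
s = 2.32×10⁻⁶ M
[OH⁻] = 2s = 4.65×10⁻⁶ M

4.65×10⁻⁶ M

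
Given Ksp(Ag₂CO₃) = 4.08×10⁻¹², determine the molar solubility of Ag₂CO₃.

1.01×10⁻⁴ M

Ag₂CO₃(s) ⇌ 2 Ag⁺(aq) + CO₃²⁻(aq)
With molar solubility s: [Ag⁺] = 2s, [CO₃²⁻] = s.
Ksp = [Ag⁺]^2[CO₃²⁻] = (2s)^2 · s = 4s^3
4s^3 = 4.08×10⁻¹²  ⇒  s^3 = 1.02×10⁻¹²
s = (1.02×10⁻¹²)^(1/3) = 1.01×10⁻⁴ mol/L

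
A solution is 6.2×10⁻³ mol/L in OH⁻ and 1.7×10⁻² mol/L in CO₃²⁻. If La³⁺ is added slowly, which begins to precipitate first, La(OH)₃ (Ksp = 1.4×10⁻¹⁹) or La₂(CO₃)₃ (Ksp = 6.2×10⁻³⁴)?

La₂(CO₃)₃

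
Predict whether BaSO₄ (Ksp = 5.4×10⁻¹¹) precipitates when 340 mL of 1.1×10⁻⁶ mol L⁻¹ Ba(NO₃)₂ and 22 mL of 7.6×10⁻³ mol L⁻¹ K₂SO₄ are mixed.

Yes

Total volume after mixing = 340 + 22 = 362 mL.
[Ba²⁺] = (1.1×10⁻⁶)(340)/362 = 1.0×10⁻⁶ mol L⁻¹
[SO₄²⁻] = (7.6×10⁻³)(22)/362 = 4.6×10⁻⁴ mol L⁻¹
Q = [Ba²⁺][SO₄²⁻] = 4.8×10⁻¹⁰
Since Q (4.8×10⁻¹⁰) exceeds Ksp (5.4×10⁻¹¹), BaSO₄ will precipitate.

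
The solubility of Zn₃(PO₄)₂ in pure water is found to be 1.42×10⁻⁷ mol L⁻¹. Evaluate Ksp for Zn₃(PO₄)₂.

Ksp = 6.24×10⁻³³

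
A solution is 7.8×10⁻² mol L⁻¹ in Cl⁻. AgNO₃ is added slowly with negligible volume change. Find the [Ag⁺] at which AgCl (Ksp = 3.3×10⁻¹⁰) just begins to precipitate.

4.2×10⁻⁹ M

Each salt precipitates once Q = Ksp for that salt.
AgCl(s) ⇌ Ag⁺(aq) + Cl⁻(aq)
Ksp = [Ag⁺][Cl⁻] = [Ag⁺](7.8×10⁻²)
[Ag⁺] = 3.3×10⁻¹⁰ / (7.8×10⁻²) = 4.2×10⁻⁹
[Ag⁺] = 4.2×10⁻⁹ mol L⁻¹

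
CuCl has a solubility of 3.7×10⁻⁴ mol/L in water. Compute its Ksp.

CuCl(s) ⇌ Cu⁺(aq) + Cl⁻(aq)
Let s be the molar solubility. Then [Cu⁺] = s and [Cl⁻] = s.
Ksp = [Cu⁺][Cl⁻] = s · s = s^2
Ksp = (3.7×10⁻⁴)^2 = 1.4×10⁻⁷

Ksp = 1.4×10⁻⁷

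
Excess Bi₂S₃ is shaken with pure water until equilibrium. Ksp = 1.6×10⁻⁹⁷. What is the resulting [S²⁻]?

Bi₂S₃(s) ⇌ 2 Bi³⁺(aq) + 3 S²⁻(aq)
If s mol/L of Bi₂S₃ dissolves, [Bi³⁺] = 2s and [S²⁻] = 3s.
Ksp = [Bi³⁺]^2[S²⁻]^3 = (2s)^2 · (3s)^3 = 108s^5 = 1.6×10⁻⁹⁷
s = 1.7×10⁻²⁰ mol/L
[S²⁻] = 3s = 5.1×10⁻²⁰ mol/L

5.1×10⁻²⁰ M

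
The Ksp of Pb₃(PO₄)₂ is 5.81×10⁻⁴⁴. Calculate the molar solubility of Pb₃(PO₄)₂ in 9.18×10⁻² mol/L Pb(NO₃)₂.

4.33×10⁻²¹ M

Pb₃(PO₄)₂(s) ⇌ 3 Pb²⁺(aq) + 2 PO₄³⁻(aq)
The solution already contains Pb²⁺ at 9.18×10⁻² mol/L. Let s be the molar solubility of Pb₃(PO₄)₂.
[Pb²⁺] ≈ 9.18×10⁻² mol/L (common ion dominates); [PO₄³⁻] = 2s.
Ksp = [Pb²⁺]^3[PO₄³⁻]^2 = (9.18×10⁻²)^3(2s)^2
(2s)^2 = 5.81×10⁻⁴⁴ / (9.18×10⁻²)^3 = 7.51×10⁻⁴¹
s = 4.33×10⁻²¹ mol/L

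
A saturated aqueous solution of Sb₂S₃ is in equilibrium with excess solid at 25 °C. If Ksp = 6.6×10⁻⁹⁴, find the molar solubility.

Sb₂S₃(s) ⇌ 2 Sb³⁺(aq) + 3 S²⁻(aq)
Call the molar solubility s, so that [Sb³⁺] = 2s and [S²⁻] = 3s.
Ksp = [Sb³⁺]^2[S²⁻]^3 = (2s)^2 · (3s)^3 = 108s^5
108s^5 = 6.6×10⁻⁹⁴  ⇒  s^5 = 6.1×10⁻⁹⁶
s = (6.1×10⁻⁹⁶)^(1/5) = 9.1×10⁻²⁰ mol/L

9.1×10⁻²⁰ M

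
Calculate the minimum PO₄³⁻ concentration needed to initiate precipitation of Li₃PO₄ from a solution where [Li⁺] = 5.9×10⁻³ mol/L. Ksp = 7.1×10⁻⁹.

Each salt precipitates once Q = Ksp for that salt.
Li₃PO₄(s) ⇌ 3 Li⁺(aq) + PO₄³⁻(aq)
Ksp = [Li⁺]^3[PO₄³⁻] = [PO₄³⁻](5.9×10⁻³)^3
[PO₄³⁻] = 7.1×10⁻⁹ / (5.9×10⁻³)^3 = 3.5×10⁻²
[PO₄³⁻] = 3.5×10⁻² mol/L

3.5×10⁻² M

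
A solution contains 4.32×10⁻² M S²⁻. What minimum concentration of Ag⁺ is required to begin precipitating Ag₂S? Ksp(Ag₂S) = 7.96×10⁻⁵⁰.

1.36×10⁻²⁴ M

The threshold for precipitation is Q = Ksp.
Ag₂S(s) ⇌ 2 Ag⁺(aq) + S²⁻(aq)
Ksp = [Ag⁺]^2[S²⁻] = [Ag⁺]^2(4.32×10⁻²)
[Ag⁺]^2 = 7.96×10⁻⁵⁰ / (4.32×10⁻²) = 1.84×10⁻⁴⁸
[Ag⁺] = 1.36×10⁻²⁴ M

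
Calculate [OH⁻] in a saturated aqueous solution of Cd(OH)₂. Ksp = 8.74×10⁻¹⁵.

Cd(OH)₂(s) ⇌ Cd²⁺(aq) + 2 OH⁻(aq)
With molar solubility s: [Cd²⁺] = s, [OH⁻] = 2s.
Ksp = [Cd²⁺][OH⁻]^2 = s · (2s)^2 = 4s^3 = 8.74×10⁻¹⁵
s = 1.30×10⁻⁵ M
[OH⁻] = 2s = 2.60×10⁻⁵ M

2.60×10⁻⁵ M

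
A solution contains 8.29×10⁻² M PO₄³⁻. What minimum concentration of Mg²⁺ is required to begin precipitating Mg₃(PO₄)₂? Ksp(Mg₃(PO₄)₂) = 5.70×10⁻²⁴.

9.40×10⁻⁸ M

The threshold for precipitation is Q = Ksp.
Mg₃(PO₄)₂(s) ⇌ 3 Mg²⁺(aq) + 2 PO₄³⁻(aq)
Ksp = [Mg²⁺]^3[PO₄³⁻]^2 = [Mg²⁺]^3(8.29×10⁻²)^2
[Mg²⁺]^3 = 5.70×10⁻²⁴ / (8.29×10⁻²)^2 = 8.29×10⁻²²
[Mg²⁺] = 9.40×10⁻⁸ M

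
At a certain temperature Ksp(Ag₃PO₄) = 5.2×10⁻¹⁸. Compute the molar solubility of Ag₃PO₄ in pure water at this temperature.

2.1×10⁻⁵ M

Ag₃PO₄(s) ⇌ 3 Ag⁺(aq) + PO₄³⁻(aq)
For each mole of Ag₃PO₄ that dissolves per liter, [Ag⁺] = 3s and [PO₄³⁻] = s; let s denote this solubility.
Ksp = [Ag⁺]^3[PO₄³⁻] = (3s)^3 · s = 27s^4
27s^4 = 5.2×10⁻¹⁸  ⇒  s^4 = 1.9×10⁻¹⁹
s = (1.9×10⁻¹⁹)^(1/4) = 2.1×10⁻⁵ M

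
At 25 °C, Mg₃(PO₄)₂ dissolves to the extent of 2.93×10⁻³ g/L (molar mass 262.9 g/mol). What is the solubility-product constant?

Ksp = 1.86×10⁻²³

Convert to molarity: s = 2.93×10⁻³ / 262.9 = 1.1145×10⁻⁵ mol/L
Mg₃(PO₄)₂(s) ⇌ 3 Mg²⁺(aq) + 2 PO₄³⁻(aq)
With molar solubility s: [Mg²⁺] = 3s, [PO₄³⁻] = 2s.
Ksp = [Mg²⁺]^3[PO₄³⁻]^2 = (3s)^3 · (2s)^2 = 108s^5
Ksp = 108 × (1.1145×10⁻⁵)^5 = 1.86×10⁻²³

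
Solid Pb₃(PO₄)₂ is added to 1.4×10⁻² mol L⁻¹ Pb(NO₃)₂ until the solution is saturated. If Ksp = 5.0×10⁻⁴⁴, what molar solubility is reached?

6.7×10⁻²⁰ M

Pb₃(PO₄)₂(s) ⇌ 3 Pb²⁺(aq) + 2 PO₄³⁻(aq)
The solution already contains Pb²⁺ at 1.4×10⁻² mol L⁻¹. Let s be the molar solubility of Pb₃(PO₄)₂.
[Pb²⁺] ≈ 1.4×10⁻² mol L⁻¹ (common ion dominates); [PO₄³⁻] = 2s.
Ksp = [Pb²⁺]^3[PO₄³⁻]^2 = (1.4×10⁻²)^3(2s)^2
(2s)^2 = 5.0×10⁻⁴⁴ / (1.4×10⁻²)^3 = 1.8×10⁻³⁸
s = 6.7×10⁻²⁰ mol L⁻¹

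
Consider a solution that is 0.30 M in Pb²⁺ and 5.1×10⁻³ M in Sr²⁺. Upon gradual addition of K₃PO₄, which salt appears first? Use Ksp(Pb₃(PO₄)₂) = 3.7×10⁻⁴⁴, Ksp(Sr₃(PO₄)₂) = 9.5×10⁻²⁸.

Precipitation of each salt begins when its ion product equals Ksp.
For Pb₃(PO₄)₂: [PO₄³⁻] = (Ksp/[Pb²⁺]^3)^(1/2) = 1.2×10⁻²¹ M
For Sr₃(PO₄)₂: [PO₄³⁻] = (Ksp/[Sr²⁺]^3)^(1/2) = 8.5×10⁻¹¹ M
Since Pb₃(PO₄)₂ needs less PO₄³⁻ to reach saturation, it precipitates first.

Pb₃(PO₄)₂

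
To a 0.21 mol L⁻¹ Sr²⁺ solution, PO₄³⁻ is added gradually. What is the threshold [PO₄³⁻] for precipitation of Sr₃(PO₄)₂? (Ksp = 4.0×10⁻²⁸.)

2.1×10⁻¹³ M

Precipitation begins when Q = Ksp.
Sr₃(PO₄)₂(s) ⇌ 3 Sr²⁺(aq) + 2 PO₄³⁻(aq)
Ksp = [Sr²⁺]^3[PO₄³⁻]^2 = [PO₄³⁻]^2(0.21)^3
[PO₄³⁻]^2 = 4.0×10⁻²⁸ / (0.21)^3 = 4.3×10⁻²⁶
[PO₄³⁻] = 2.1×10⁻¹³ mol L⁻¹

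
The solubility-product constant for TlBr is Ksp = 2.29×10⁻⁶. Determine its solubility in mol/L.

1.51×10⁻³ M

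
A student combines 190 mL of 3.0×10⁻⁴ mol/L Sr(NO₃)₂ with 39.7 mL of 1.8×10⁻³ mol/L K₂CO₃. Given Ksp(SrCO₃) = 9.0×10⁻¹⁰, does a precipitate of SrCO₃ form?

Yes

Total volume after mixing = 190 + 39.7 = 229.7 mL.
[Sr²⁺] = (3.0×10⁻⁴)(190)/229.7 = 2.5×10⁻⁴ mol/L
[CO₃²⁻] = (1.8×10⁻³)(39.7)/229.7 = 3.1×10⁻⁴ mol/L
Q = [Sr²⁺][CO₃²⁻] = 7.7×10⁻⁸
Because Q > Ksp (7.7×10⁻⁸ vs 9.0×10⁻¹⁰), a precipitate of SrCO₃ forms.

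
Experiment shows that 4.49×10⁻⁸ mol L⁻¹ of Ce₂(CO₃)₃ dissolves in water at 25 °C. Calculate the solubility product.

Ce₂(CO₃)₃(s) ⇌ 2 Ce³⁺(aq) + 3 CO₃²⁻(aq)
With molar solubility s: [Ce³⁺] = 2s, [CO₃²⁻] = 3s.
Ksp = [Ce³⁺]^2[CO₃²⁻]^3 = (2s)^2 · (3s)^3 = 108s^5
Ksp = 108 × (4.49×10⁻⁸)^5 = 1.97×10⁻³⁵

Ksp = 1.97×10⁻³⁵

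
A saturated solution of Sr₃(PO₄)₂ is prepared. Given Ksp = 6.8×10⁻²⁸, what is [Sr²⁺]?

4.3×10⁻⁶ M

Sr₃(PO₄)₂(s) ⇌ 3 Sr²⁺(aq) + 2 PO₄³⁻(aq)
If s mol/L of Sr₃(PO₄)₂ dissolves, [Sr²⁺] = 3s and [PO₄³⁻] = 2s.
Ksp = [Sr²⁺]^3[PO₄³⁻]^2 = (3s)^3 · (2s)^2 = 108s^5 = 6.8×10⁻²⁸
s = 1.4×10⁻⁶ M
[Sr²⁺] = 3s = 4.3×10⁻⁶ M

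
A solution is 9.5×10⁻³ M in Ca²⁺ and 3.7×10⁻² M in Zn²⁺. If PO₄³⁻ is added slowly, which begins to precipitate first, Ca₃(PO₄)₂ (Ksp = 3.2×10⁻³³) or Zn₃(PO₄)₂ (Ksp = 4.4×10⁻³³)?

Zn₃(PO₄)₂

The threshold for precipitation is Q = Ksp.
For Ca₃(PO₄)₂: [PO₄³⁻] = (Ksp/[Ca²⁺]^3)^(1/2) = 6.1×10⁻¹⁴ M
For Zn₃(PO₄)₂: [PO₄³⁻] = (Ksp/[Zn²⁺]^3)^(1/2) = 9.3×10⁻¹⁵ M
Since Zn₃(PO₄)₂ needs less PO₄³⁻ to reach saturation, it precipitates first.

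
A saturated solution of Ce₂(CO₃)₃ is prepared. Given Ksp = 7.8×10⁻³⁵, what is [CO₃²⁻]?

1.8×10⁻⁷ M

Ce₂(CO₃)₃(s) ⇌ 2 Ce³⁺(aq) + 3 CO₃²⁻(aq)
Let s be the molar solubility. Then [Ce³⁺] = 2s and [CO₃²⁻] = 3s.
Ksp = [Ce³⁺]^2[CO₃²⁻]^3 = (2s)^2 · (3s)^3 = 108s^5 = 7.8×10⁻³⁵
s = 5.9×10⁻⁸ mol/L
[CO₃²⁻] = 3s = 1.8×10⁻⁷ mol/L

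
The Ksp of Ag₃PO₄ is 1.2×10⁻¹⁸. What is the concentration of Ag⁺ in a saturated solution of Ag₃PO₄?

Ag₃PO₄(s) ⇌ 3 Ag⁺(aq) + PO₄³⁻(aq)
If s mol/L of Ag₃PO₄ dissolves, [Ag⁺] = 3s and [PO₄³⁻] = s.
Ksp = [Ag⁺]^3[PO₄³⁻] = (3s)^3 · s = 27s^4 = 1.2×10⁻¹⁸
s = 1.5×10⁻⁵ mol/L
[Ag⁺] = 3s = 4.4×10⁻⁵ mol/L

4.4×10⁻⁵ M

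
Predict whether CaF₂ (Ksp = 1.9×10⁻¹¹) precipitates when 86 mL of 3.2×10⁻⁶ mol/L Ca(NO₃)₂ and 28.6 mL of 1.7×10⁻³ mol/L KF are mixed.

After mixing, V = 86 mL + 28.6 mL = 114.6 mL.
[Ca²⁺] = (3.2×10⁻⁶)(86)/114.6 = 2.4×10⁻⁶ mol/L
[F⁻] = (1.7×10⁻³)(28.6)/114.6 = 4.2×10⁻⁴ mol/L
Q = [Ca²⁺][F⁻]^2 = 4.3×10⁻¹³
Q = 4.3×10⁻¹³ < Ksp = 1.9×10⁻¹¹, so the solution is unsaturated and no precipitate forms.

No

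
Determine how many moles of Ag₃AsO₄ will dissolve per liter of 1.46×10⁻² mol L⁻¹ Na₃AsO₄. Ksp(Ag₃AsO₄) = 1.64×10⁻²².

Ag₃AsO₄(s) ⇌ 3 Ag⁺(aq) + AsO₄³⁻(aq)
With AsO₄³⁻ already at 1.46×10⁻² mol L⁻¹ and s small, take [AsO₄³⁻] ≈ 1.46×10⁻² mol L⁻¹ and [Ag⁺] = 3s.
Ksp = [Ag⁺]^3[AsO₄³⁻] = (3s)^3(1.46×10⁻²)
(3s)^3 = 1.64×10⁻²² / (1.46×10⁻²) = 1.12×10⁻²⁰
s = 7.47×10⁻⁸ mol L⁻¹

7.47×10⁻⁸ M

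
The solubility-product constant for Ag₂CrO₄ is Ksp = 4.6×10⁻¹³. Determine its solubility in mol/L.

4.9×10⁻⁵ M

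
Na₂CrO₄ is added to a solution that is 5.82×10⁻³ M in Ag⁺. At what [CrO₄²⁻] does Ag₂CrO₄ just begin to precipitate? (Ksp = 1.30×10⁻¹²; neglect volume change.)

Precipitation begins when Q = Ksp.
Ag₂CrO₄(s) ⇌ 2 Ag⁺(aq) + CrO₄²⁻(aq)
Ksp = [Ag⁺]^2[CrO₄²⁻] = [CrO₄²⁻](5.82×10⁻³)^2
[CrO₄²⁻] = 1.30×10⁻¹² / (5.82×10⁻³)^2 = 3.84×10⁻⁸
[CrO₄²⁻] = 3.84×10⁻⁸ M

3.84×10⁻⁸ M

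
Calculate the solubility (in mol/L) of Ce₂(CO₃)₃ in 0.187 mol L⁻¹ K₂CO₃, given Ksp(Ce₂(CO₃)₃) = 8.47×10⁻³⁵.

Ce₂(CO₃)₃(s) ⇌ 2 Ce³⁺(aq) + 3 CO₃²⁻(aq)
With CO₃²⁻ already at 0.187 mol L⁻¹ and s small, take [CO₃²⁻] ≈ 0.187 mol L⁻¹ and [Ce³⁺] = 2s.
Ksp = [Ce³⁺]^2[CO₃²⁻]^3 = (2s)^2(0.187)^3
(2s)^2 = 8.47×10⁻³⁵ / (0.187)^3 = 1.30×10⁻³²
s = 5.69×10⁻¹⁷ mol L⁻¹

5.69×10⁻¹⁷ M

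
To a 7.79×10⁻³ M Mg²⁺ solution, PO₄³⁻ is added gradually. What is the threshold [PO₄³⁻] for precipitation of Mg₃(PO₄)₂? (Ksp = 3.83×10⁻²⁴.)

2.85×10⁻⁹ M

The threshold for precipitation is Q = Ksp.
Mg₃(PO₄)₂(s) ⇌ 3 Mg²⁺(aq) + 2 PO₄³⁻(aq)
Ksp = [Mg²⁺]^3[PO₄³⁻]^2 = [PO₄³⁻]^2(7.79×10⁻³)^3
[PO₄³⁻]^2 = 3.83×10⁻²⁴ / (7.79×10⁻³)^3 = 8.10×10⁻¹⁸
[PO₄³⁻] = 2.85×10⁻⁹ M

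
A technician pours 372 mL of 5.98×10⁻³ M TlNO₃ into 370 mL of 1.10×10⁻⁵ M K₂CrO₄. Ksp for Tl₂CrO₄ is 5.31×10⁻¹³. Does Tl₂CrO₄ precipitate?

Total volume after mixing = 372 + 370 = 742 mL.
[Tl⁺] = (5.98×10⁻³)(372)/742 = 3.00×10⁻³ M
[CrO₄²⁻] = (1.10×10⁻⁵)(370)/742 = 5.49×10⁻⁶ M
Q = [Tl⁺]^2[CrO₄²⁻] = 4.93×10⁻¹¹
Since Q (4.93×10⁻¹¹) exceeds Ksp (5.31×10⁻¹³), Tl₂CrO₄ will precipitate.

Yes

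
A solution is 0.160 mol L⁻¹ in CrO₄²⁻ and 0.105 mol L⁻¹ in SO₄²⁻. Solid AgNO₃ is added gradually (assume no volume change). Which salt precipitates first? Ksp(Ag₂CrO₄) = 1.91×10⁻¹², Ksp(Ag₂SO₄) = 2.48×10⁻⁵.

Each salt precipitates once Q = Ksp for that salt.
For Ag₂CrO₄: [Ag⁺] = (Ksp/[CrO₄²⁻])^(1/2) = 3.46×10⁻⁶ mol L⁻¹
For Ag₂SO₄: [Ag⁺] = (Ksp/[SO₄²⁻])^(1/2) = 1.54×10⁻² mol L⁻¹
Ag₂CrO₄ requires the lower [Ag⁺], so it precipitates first.

Ag₂CrO₄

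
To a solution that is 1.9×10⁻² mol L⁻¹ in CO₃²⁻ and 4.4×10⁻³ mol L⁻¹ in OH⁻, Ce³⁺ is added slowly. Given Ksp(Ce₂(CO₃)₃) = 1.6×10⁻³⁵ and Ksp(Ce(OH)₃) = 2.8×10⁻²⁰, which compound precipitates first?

Ce₂(CO₃)₃

Precipitation begins when Q = Ksp.
For Ce₂(CO₃)₃: [Ce³⁺] = (Ksp/[CO₃²⁻]^3)^(1/2) = 1.5×10⁻¹⁵ mol L⁻¹
For Ce(OH)₃: [Ce³⁺] = (Ksp/[OH⁻]^3) = 3.3×10⁻¹³ mol L⁻¹
Ce₂(CO₃)₃ requires the lower [Ce³⁺], so it precipitates first.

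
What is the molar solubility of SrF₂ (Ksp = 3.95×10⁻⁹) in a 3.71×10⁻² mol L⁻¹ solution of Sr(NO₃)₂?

SrF₂(s) ⇌ Sr²⁺(aq) + 2 F⁻(aq)
Sr²⁺ is already present at 3.71×10⁻² mol L⁻¹. If s mol/L of SrF₂ dissolves, [F⁻] = 2s while [Sr²⁺] ≈ 3.71×10⁻² mol L⁻¹.
Ksp = [Sr²⁺][F⁻]^2 = (3.71×10⁻²)(2s)^2
(2s)^2 = 3.95×10⁻⁹ / (3.71×10⁻²) = 1.06×10⁻⁷
s = 1.63×10⁻⁴ mol L⁻¹

1.63×10⁻⁴ M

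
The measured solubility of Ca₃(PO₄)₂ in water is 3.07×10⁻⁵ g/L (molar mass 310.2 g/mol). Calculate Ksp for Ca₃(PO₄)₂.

Convert to molarity: s = 3.07×10⁻⁵ / 310.2 = 9.8968×10⁻⁸ mol/L
Ca₃(PO₄)₂(s) ⇌ 3 Ca²⁺(aq) + 2 PO₄³⁻(aq)
With molar solubility s: [Ca²⁺] = 3s, [PO₄³⁻] = 2s.
Ksp = [Ca²⁺]^3[PO₄³⁻]^2 = (3s)^3 · (2s)^2 = 108s^5
Ksp = 108 × (9.8968×10⁻⁸)^5 = 1.03×10⁻³³

Ksp = 1.03×10⁻³³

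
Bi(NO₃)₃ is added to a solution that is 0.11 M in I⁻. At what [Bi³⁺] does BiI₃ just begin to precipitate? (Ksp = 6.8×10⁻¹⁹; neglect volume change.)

5.1×10⁻¹⁶ M

Precipitation of each salt begins when its ion product equals Ksp.
BiI₃(s) ⇌ Bi³⁺(aq) + 3 I⁻(aq)
Ksp = [Bi³⁺][I⁻]^3 = [Bi³⁺](0.11)^3
[Bi³⁺] = 6.8×10⁻¹⁹ / (0.11)^3 = 5.1×10⁻¹⁶
[Bi³⁺] = 5.1×10⁻¹⁶ M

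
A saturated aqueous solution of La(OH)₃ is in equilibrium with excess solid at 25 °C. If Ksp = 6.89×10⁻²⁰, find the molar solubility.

7.11×10⁻⁶ M

La(OH)₃(s) ⇌ La³⁺(aq) + 3 OH⁻(aq)
With molar solubility s: [La³⁺] = s, [OH⁻] = 3s.
Ksp = [La³⁺][OH⁻]^3 = s · (3s)^3 = 27s^4
27s^4 = 6.89×10⁻²⁰  ⇒  s^4 = 2.55×10⁻²¹
s = 7.11×10⁻⁶ mol/L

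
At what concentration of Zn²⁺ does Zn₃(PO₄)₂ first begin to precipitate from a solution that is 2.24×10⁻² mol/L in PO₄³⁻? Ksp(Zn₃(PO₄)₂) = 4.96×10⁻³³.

2.15×10⁻¹⁰ M

A salt starts to precipitate once the ion product Q reaches its Ksp.
Zn₃(PO₄)₂(s) ⇌ 3 Zn²⁺(aq) + 2 PO₄³⁻(aq)
Ksp = [Zn²⁺]^3[PO₄³⁻]^2 = [Zn²⁺]^3(2.24×10⁻²)^2
[Zn²⁺]^3 = 4.96×10⁻³³ / (2.24×10⁻²)^2 = 9.89×10⁻³⁰
[Zn²⁺] = 2.15×10⁻¹⁰ mol/L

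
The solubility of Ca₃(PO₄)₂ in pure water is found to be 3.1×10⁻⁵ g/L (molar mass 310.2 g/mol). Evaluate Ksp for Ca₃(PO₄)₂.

Ksp = 1.1×10⁻³³

s = (3.1×10⁻⁵ g L⁻¹)/(310.2 g mol⁻¹) = 9.994×10⁻⁸ M
Ca₃(PO₄)₂(s) ⇌ 3 Ca²⁺(aq) + 2 PO₄³⁻(aq)
Let s be the molar solubility. Then [Ca²⁺] = 3s and [PO₄³⁻] = 2s.
Ksp = [Ca²⁺]^3[PO₄³⁻]^2 = (3s)^3 · (2s)^2 = 108s^5
Ksp = 108 × (9.994×10⁻⁸)^5 = 1.1×10⁻³³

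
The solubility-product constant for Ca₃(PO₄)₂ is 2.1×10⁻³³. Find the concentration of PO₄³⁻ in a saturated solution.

2.3×10⁻⁷ M

Ca₃(PO₄)₂(s) ⇌ 3 Ca²⁺(aq) + 2 PO₄³⁻(aq)
Let s be the molar solubility. Then [Ca²⁺] = 3s and [PO₄³⁻] = 2s.
Ksp = [Ca²⁺]^3[PO₄³⁻]^2 = (3s)^3 · (2s)^2 = 108s^5 = 2.1×10⁻³³
s = 1.1×10⁻⁷ mol L⁻¹
[PO₄³⁻] = 2s = 2.3×10⁻⁷ mol L⁻¹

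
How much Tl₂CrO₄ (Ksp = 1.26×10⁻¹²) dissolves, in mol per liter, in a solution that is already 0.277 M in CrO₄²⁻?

1.07×10⁻⁶ M

Tl₂CrO₄(s) ⇌ 2 Tl⁺(aq) + CrO₄²⁻(aq)
With CrO₄²⁻ already at 0.277 M and s small, take [CrO₄²⁻] ≈ 0.277 M and [Tl⁺] = 2s.
Ksp = [Tl⁺]^2[CrO₄²⁻] = (2s)^2(0.277)
(2s)^2 = 1.26×10⁻¹² / (0.277) = 4.55×10⁻¹²
s = 1.07×10⁻⁶ M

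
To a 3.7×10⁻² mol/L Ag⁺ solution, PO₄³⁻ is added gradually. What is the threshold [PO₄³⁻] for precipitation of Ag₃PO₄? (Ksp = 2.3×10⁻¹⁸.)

4.5×10⁻¹⁴ M

Precipitation of each salt begins when its ion product equals Ksp.
Ag₃PO₄(s) ⇌ 3 Ag⁺(aq) + PO₄³⁻(aq)
Ksp = [Ag⁺]^3[PO₄³⁻] = [PO₄³⁻](3.7×10⁻²)^3
[PO₄³⁻] = 2.3×10⁻¹⁸ / (3.7×10⁻²)^3 = 4.5×10⁻¹⁴
[PO₄³⁻] = 4.5×10⁻¹⁴ mol/L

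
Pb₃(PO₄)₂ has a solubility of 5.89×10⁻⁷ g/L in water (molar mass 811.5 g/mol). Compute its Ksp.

Molar solubility s = (5.89×10⁻⁷ g/L) / (811.5 g/mol) = 7.2582×10⁻¹⁰ mol/L
Pb₃(PO₄)₂(s) ⇌ 3 Pb²⁺(aq) + 2 PO₄³⁻(aq)
If s mol/L of Pb₃(PO₄)₂ dissolves, [Pb²⁺] = 3s and [PO₄³⁻] = 2s.
Ksp = [Pb²⁺]^3[PO₄³⁻]^2 = (3s)^3 · (2s)^2 = 108s^5
Ksp = 108 × (7.2582×10⁻¹⁰)^5 = 2.18×10⁻⁴⁴

Ksp = 2.18×10⁻⁴⁴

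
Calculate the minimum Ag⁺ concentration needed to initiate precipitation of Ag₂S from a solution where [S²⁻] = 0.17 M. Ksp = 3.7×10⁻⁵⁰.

Precipitation begins when Q = Ksp.
Ag₂S(s) ⇌ 2 Ag⁺(aq) + S²⁻(aq)
Ksp = [Ag⁺]^2[S²⁻] = [Ag⁺]^2(0.17)
[Ag⁺]^2 = 3.7×10⁻⁵⁰ / (0.17) = 2.2×10⁻⁴⁹
[Ag⁺] = 4.7×10⁻²⁵ M

4.7×10⁻²⁵ M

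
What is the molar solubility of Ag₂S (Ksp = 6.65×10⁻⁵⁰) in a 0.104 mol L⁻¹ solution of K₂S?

Ag₂S(s) ⇌ 2 Ag⁺(aq) + S²⁻(aq)
The solution already contains S²⁻ at 0.104 mol L⁻¹. Let s be the molar solubility of Ag₂S.
[S²⁻] ≈ 0.104 mol L⁻¹ (common ion dominates); [Ag⁺] = 2s.
Ksp = [Ag⁺]^2[S²⁻] = (2s)^2(0.104)
(2s)^2 = 6.65×10⁻⁵⁰ / (0.104) = 6.39×10⁻⁴⁹
s = 4.00×10⁻²⁵ mol L⁻¹

4.00×10⁻²⁵ M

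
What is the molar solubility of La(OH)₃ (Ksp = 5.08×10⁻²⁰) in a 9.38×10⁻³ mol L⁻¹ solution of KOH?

6.16×10⁻¹⁴ M

La(OH)₃(s) ⇌ La³⁺(aq) + 3 OH⁻(aq)
OH⁻ is already present at 9.38×10⁻³ mol L⁻¹. If s mol/L of La(OH)₃ dissolves, [La³⁺] = s while [OH⁻] ≈ 9.38×10⁻³ mol L⁻¹.
Ksp = [La³⁺][OH⁻]^3 = s(9.38×10⁻³)^3
s = 5.08×10⁻²⁰ / (9.38×10⁻³)^3 = 6.16×10⁻¹⁴
s = 6.16×10⁻¹⁴ mol L⁻¹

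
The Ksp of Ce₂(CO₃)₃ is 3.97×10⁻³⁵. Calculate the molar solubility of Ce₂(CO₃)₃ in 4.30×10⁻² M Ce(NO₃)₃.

9.26×10⁻¹² M

Ce₂(CO₃)₃(s) ⇌ 2 Ce³⁺(aq) + 3 CO₃²⁻(aq)
With Ce³⁺ already at 4.30×10⁻² M and s small, take [Ce³⁺] ≈ 4.30×10⁻² M and [CO₃²⁻] = 3s.
Ksp = [Ce³⁺]^2[CO₃²⁻]^3 = (4.30×10⁻²)^2(3s)^3
(3s)^3 = 3.97×10⁻³⁵ / (4.30×10⁻²)^2 = 2.15×10⁻³²
s = 9.26×10⁻¹² M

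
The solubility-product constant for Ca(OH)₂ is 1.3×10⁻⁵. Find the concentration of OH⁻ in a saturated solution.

Ca(OH)₂(s) ⇌ Ca²⁺(aq) + 2 OH⁻(aq)
For each mole of Ca(OH)₂ that dissolves per liter, [Ca²⁺] = s and [OH⁻] = 2s; let s denote this solubility.
Ksp = [Ca²⁺][OH⁻]^2 = s · (2s)^2 = 4s^3 = 1.3×10⁻⁵
s = 1.5×10⁻² mol L⁻¹
[OH⁻] = 2s = 3.0×10⁻² mol L⁻¹

3.0×10⁻² M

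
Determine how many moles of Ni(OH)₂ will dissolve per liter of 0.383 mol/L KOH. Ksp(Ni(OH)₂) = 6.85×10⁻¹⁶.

4.67×10⁻¹⁵ M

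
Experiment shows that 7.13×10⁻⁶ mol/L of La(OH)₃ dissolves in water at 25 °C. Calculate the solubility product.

Ksp = 6.98×10⁻²⁰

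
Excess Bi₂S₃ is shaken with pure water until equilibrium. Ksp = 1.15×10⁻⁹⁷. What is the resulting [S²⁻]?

4.81×10⁻²⁰ M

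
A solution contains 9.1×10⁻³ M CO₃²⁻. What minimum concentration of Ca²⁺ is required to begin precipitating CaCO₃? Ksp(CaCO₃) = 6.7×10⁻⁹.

7.4×10⁻⁷ M

The threshold for precipitation is Q = Ksp.
CaCO₃(s) ⇌ Ca²⁺(aq) + CO₃²⁻(aq)
Ksp = [Ca²⁺][CO₃²⁻] = [Ca²⁺](9.1×10⁻³)
[Ca²⁺] = 6.7×10⁻⁹ / (9.1×10⁻³) = 7.4×10⁻⁷
[Ca²⁺] = 7.4×10⁻⁷ M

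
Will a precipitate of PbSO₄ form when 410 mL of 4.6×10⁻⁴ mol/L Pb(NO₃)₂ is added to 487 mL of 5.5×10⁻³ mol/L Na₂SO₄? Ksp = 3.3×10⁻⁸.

Yes

After mixing, V = 410 mL + 487 mL = 897 mL.
[Pb²⁺] = (4.6×10⁻⁴)(410)/897 = 2.1×10⁻⁴ mol/L
[SO₄²⁻] = (5.5×10⁻³)(487)/897 = 3.0×10⁻³ mol/L
Q = [Pb²⁺][SO₄²⁻] = 6.3×10⁻⁷
Q = 6.3×10⁻⁷ > Ksp = 3.3×10⁻⁸, so the solution is supersaturated and PbSO₄ precipitates.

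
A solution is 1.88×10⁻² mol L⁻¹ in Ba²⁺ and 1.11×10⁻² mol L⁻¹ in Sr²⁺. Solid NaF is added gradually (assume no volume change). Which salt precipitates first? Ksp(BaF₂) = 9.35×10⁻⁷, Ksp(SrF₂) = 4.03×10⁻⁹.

Precipitation of each salt begins when its ion product equals Ksp.
For BaF₂: [F⁻] = (Ksp/[Ba²⁺])^(1/2) = 7.05×10⁻³ mol L⁻¹
For SrF₂: [F⁻] = (Ksp/[Sr²⁺])^(1/2) = 6.03×10⁻⁴ mol L⁻¹
Since SrF₂ needs less F⁻ to reach saturation, it precipitates first.

SrF₂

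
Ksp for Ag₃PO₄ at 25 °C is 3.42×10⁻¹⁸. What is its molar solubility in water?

Ag₃PO₄(s) ⇌ 3 Ag⁺(aq) + PO₄³⁻(aq)
Let s be the molar solubility. Then [Ag⁺] = 3s and [PO₄³⁻] = s.
Ksp = [Ag⁺]^3[PO₄³⁻] = (3s)^3 · s = 27s^4
27s^4 = 3.42×10⁻¹⁸  ⇒  s^4 = 1.27×10⁻¹⁹
Taking the 4th root, s = 1.89×10⁻⁵ mol L⁻¹.

1.89×10⁻⁵ M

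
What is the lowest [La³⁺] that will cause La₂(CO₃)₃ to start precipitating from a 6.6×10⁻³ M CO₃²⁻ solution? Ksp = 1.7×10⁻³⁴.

Each salt precipitates once Q = Ksp for that salt.
La₂(CO₃)₃(s) ⇌ 2 La³⁺(aq) + 3 CO₃²⁻(aq)
Ksp = [La³⁺]^2[CO₃²⁻]^3 = [La³⁺]^2(6.6×10⁻³)^3
[La³⁺]^2 = 1.7×10⁻³⁴ / (6.6×10⁻³)^3 = 5.9×10⁻²⁸
[La³⁺] = 2.4×10⁻¹⁴ M

2.4×10⁻¹⁴ M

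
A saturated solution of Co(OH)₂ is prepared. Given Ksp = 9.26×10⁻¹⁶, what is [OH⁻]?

Co(OH)₂(s) ⇌ Co²⁺(aq) + 2 OH⁻(aq)
If s mol/L of Co(OH)₂ dissolves, [Co²⁺] = s and [OH⁻] = 2s.
Ksp = [Co²⁺][OH⁻]^2 = s · (2s)^2 = 4s^3 = 9.26×10⁻¹⁶
s = 6.14×10⁻⁶ mol/L
[OH⁻] = 2s = 1.23×10⁻⁵ mol/L

1.23×10⁻⁵ M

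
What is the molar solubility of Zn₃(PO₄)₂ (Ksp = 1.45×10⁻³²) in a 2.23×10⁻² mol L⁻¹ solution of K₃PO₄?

1.03×10⁻¹⁰ M

Zn₃(PO₄)₂(s) ⇌ 3 Zn²⁺(aq) + 2 PO₄³⁻(aq)
With PO₄³⁻ already at 2.23×10⁻² mol L⁻¹ and s small, take [PO₄³⁻] ≈ 2.23×10⁻² mol L⁻¹ and [Zn²⁺] = 3s.
Ksp = [Zn²⁺]^3[PO₄³⁻]^2 = (3s)^3(2.23×10⁻²)^2
(3s)^3 = 1.45×10⁻³² / (2.23×10⁻²)^2 = 2.92×10⁻²⁹
s = 1.03×10⁻¹⁰ mol L⁻¹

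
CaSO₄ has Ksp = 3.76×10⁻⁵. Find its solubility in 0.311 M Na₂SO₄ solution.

CaSO₄(s) ⇌ Ca²⁺(aq) + SO₄²⁻(aq)
With SO₄²⁻ already at 0.311 M and s small, take [SO₄²⁻] ≈ 0.311 M and [Ca²⁺] = s.
Ksp = [Ca²⁺][SO₄²⁻] = s(0.311)
s = 3.76×10⁻⁵ / (0.311) = 1.21×10⁻⁴
s = 1.21×10⁻⁴ M

1.21×10⁻⁴ M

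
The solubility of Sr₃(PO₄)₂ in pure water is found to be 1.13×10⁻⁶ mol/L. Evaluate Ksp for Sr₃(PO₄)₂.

Ksp = 1.99×10⁻²⁸

Sr₃(PO₄)₂(s) ⇌ 3 Sr²⁺(aq) + 2 PO₄³⁻(aq)
For each mole of Sr₃(PO₄)₂ that dissolves per liter, [Sr²⁺] = 3s and [PO₄³⁻] = 2s; let s denote this solubility.
Ksp = [Sr²⁺]^3[PO₄³⁻]^2 = (3s)^3 · (2s)^2 = 108s^5
Ksp = 108 × (1.13×10⁻⁶)^5 = 1.99×10⁻²⁸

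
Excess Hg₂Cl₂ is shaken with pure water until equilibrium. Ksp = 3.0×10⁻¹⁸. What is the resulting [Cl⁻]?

1.8×10⁻⁶ M

Hg₂Cl₂(s) ⇌ Hg₂²⁺(aq) + 2 Cl⁻(aq)
For each mole of Hg₂Cl₂ that dissolves per liter, [Hg₂²⁺] = s and [Cl⁻] = 2s; let s denote this solubility.
Ksp = [Hg₂²⁺][Cl⁻]^2 = s · (2s)^2 = 4s^3 = 3.0×10⁻¹⁸
s = 9.1×10⁻⁷ M
[Cl⁻] = 2s = 1.8×10⁻⁶ M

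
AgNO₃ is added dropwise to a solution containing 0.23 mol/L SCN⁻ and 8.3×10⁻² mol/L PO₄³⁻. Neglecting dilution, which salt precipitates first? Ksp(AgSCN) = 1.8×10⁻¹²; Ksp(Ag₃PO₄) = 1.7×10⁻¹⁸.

AgSCN

Each salt precipitates once Q = Ksp for that salt.
For AgSCN: [Ag⁺] = (Ksp/[SCN⁻]) = 7.8×10⁻¹² mol/L
For Ag₃PO₄: [Ag⁺] = (Ksp/[PO₄³⁻])^(1/3) = 2.7×10⁻⁶ mol/L
AgSCN requires the lower [Ag⁺], so it precipitates first.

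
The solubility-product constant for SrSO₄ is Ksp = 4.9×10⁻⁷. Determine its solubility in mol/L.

SrSO₄(s) ⇌ Sr²⁺(aq) + SO₄²⁻(aq)
Let s be the molar solubility. Then [Sr²⁺] = s and [SO₄²⁻] = s.
Ksp = [Sr²⁺][SO₄²⁻] = s · s = s^2
s^2 = 4.9×10⁻⁷
Taking the 2nd root, s = 7.0×10⁻⁴ mol/L.

7.0×10⁻⁴ M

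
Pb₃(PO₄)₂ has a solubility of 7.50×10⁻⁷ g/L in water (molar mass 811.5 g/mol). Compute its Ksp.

Molar solubility s = (7.50×10⁻⁷ g/L) / (811.5 g/mol) = 9.2421×10⁻¹⁰ mol/L
Pb₃(PO₄)₂(s) ⇌ 3 Pb²⁺(aq) + 2 PO₄³⁻(aq)
With molar solubility s: [Pb²⁺] = 3s, [PO₄³⁻] = 2s.
Ksp = [Pb²⁺]^3[PO₄³⁻]^2 = (3s)^3 · (2s)^2 = 108s^5
Ksp = 108 × (9.2421×10⁻¹⁰)^5 = 7.28×10⁻⁴⁴

Ksp = 7.28×10⁻⁴⁴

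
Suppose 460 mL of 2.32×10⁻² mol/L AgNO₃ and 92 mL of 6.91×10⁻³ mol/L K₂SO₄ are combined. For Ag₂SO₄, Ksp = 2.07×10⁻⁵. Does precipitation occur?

No

After mixing, V = 460 mL + 92 mL = 552 mL.
[Ag⁺] = (2.32×10⁻²)(460)/552 = 1.93×10⁻² mol/L
[SO₄²⁻] = (6.91×10⁻³)(92)/552 = 1.15×10⁻³ mol/L
Q = [Ag⁺]^2[SO₄²⁻] = 4.30×10⁻⁷
Q < Ksp (4.30×10⁻⁷ vs 2.07×10⁻⁵); the solution remains unsaturated and no precipitate forms.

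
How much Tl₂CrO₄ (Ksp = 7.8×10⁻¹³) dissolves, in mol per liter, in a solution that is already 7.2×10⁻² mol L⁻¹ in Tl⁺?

Tl₂CrO₄(s) ⇌ 2 Tl⁺(aq) + CrO₄²⁻(aq)
Let s be the solubility of Tl₂CrO₄ here. The common ion gives [Tl⁺] ≈ 7.2×10⁻² mol L⁻¹, and [CrO₄²⁻] = s.
Ksp = [Tl⁺]^2[CrO₄²⁻] = (7.2×10⁻²)^2s
s = 7.8×10⁻¹³ / (7.2×10⁻²)^2 = 1.5×10⁻¹⁰
s = 1.5×10⁻¹⁰ mol L⁻¹

1.5×10⁻¹⁰ M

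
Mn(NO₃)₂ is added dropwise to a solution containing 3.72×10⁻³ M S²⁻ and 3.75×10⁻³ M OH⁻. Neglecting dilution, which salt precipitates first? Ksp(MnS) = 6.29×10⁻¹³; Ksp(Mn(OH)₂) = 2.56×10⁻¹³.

The threshold for precipitation is Q = Ksp.
For MnS: [Mn²⁺] = (Ksp/[S²⁻]) = 1.69×10⁻¹⁰ M
For Mn(OH)₂: [Mn²⁺] = (Ksp/[OH⁻]^2) = 1.82×10⁻⁸ M
The smaller threshold [Mn²⁺] is reached first, so MnS precipitates first.

MnS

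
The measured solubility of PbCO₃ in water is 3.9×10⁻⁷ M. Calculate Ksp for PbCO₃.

Ksp = 1.5×10⁻¹³

PbCO₃(s) ⇌ Pb²⁺(aq) + CO₃²⁻(aq)
Let s be the molar solubility. Then [Pb²⁺] = s and [CO₃²⁻] = s.
Ksp = [Pb²⁺][CO₃²⁻] = s · s = s^2
Ksp = (3.9×10⁻⁷)^2 = 1.5×10⁻¹³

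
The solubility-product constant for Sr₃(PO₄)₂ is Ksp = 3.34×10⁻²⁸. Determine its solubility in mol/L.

1.25×10⁻⁶ M

Sr₃(PO₄)₂(s) ⇌ 3 Sr²⁺(aq) + 2 PO₄³⁻(aq)
Call the molar solubility s, so that [Sr²⁺] = 3s and [PO₄³⁻] = 2s.
Ksp = [Sr²⁺]^3[PO₄³⁻]^2 = (3s)^3 · (2s)^2 = 108s^5
108s^5 = 3.34×10⁻²⁸  ⇒  s^5 = 3.09×10⁻³⁰
Taking the 5th root, s = 1.25×10⁻⁶ mol/L.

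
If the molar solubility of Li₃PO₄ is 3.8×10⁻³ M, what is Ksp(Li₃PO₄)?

Li₃PO₄(s) ⇌ 3 Li⁺(aq) + PO₄³⁻(aq)
Let s be the molar solubility. Then [Li⁺] = 3s and [PO₄³⁻] = s.
Ksp = [Li⁺]^3[PO₄³⁻] = (3s)^3 · s = 27s^4
Ksp = 27 × (3.8×10⁻³)^4 = 5.6×10⁻⁹

Ksp = 5.6×10⁻⁹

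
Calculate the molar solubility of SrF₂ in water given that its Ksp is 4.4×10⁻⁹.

1.0×10⁻³ M

SrF₂(s) ⇌ Sr²⁺(aq) + 2 F⁻(aq)
Let s be the molar solubility. Then [Sr²⁺] = s and [F⁻] = 2s.
Ksp = [Sr²⁺][F⁻]^2 = s · (2s)^2 = 4s^3
4s^3 = 4.4×10⁻⁹  ⇒  s^3 = 1.1×10⁻⁹
s = 1.0×10⁻³ mol L⁻¹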